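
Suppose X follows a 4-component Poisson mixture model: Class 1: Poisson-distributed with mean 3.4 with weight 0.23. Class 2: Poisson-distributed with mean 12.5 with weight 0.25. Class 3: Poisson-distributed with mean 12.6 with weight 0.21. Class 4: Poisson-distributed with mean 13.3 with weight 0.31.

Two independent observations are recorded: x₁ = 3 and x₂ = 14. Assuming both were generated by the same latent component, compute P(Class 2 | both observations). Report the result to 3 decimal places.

Posterior ∝ prior × likelihood, so P(k | x) ∝ π_k f_k(x); normalise over all components.
Since both observations come from the same component, the likelihood for component k is f_k(x₁)·f_k(x₂).
  f_1 = [0.218617] × [1.05608e-05] = 2.30876e-06
  f_2 = [0.0012131] × [0.0971965] = 0.000117909
  f_3 = [0.00112422] × [0.0983261] = 0.00011054
  f_4 = [0.000656579] × [0.104087] = 6.83416e-05
Weight by the priors:
  π_1·f_1 = 0.23 × 2.30876e-06 = 5.31016e-07
  π_2·f_2 = 0.25 × 0.000117909 = 2.94774e-05
  π_3·f_3 = 0.21 × 0.00011054 = 2.32134e-05
  π_4·f_4 = 0.31 × 6.83416e-05 = 2.11859e-05
Denominator: 5.31016e-07 + 2.94774e-05 + 2.32134e-05 + 2.11859e-05 = 7.44076e-05
So the posterior for Class 2 is 2.94774e-05 / 7.44076e-05 ≈ 0.396.

0.396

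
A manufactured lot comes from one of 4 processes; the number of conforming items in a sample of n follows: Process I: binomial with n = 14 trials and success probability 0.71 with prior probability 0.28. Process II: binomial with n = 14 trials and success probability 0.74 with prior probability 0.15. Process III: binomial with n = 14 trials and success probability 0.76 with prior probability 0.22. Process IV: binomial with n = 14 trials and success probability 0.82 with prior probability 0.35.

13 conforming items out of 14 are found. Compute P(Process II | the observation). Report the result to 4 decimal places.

P(component k | x) = π_k·f_k(x) / marginal(x), where marginal(x) = Σ_j π_j·f_j(x).
Component likelihoods at x = 13 conforming items out of 14:
  L_I = 0.0473026
  L_II = 0.0726296
  L_III = 0.0948235
  L_IV = 0.190977
Multiply by the mixture weights:
  π_I·L_I = 0.28 × 0.0473026 = 0.0132447
  π_II·L_II = 0.15 × 0.0726296 = 0.0108944
  π_III·L_III = 0.22 × 0.0948235 = 0.0208612
  π_IV·L_IV = 0.35 × 0.190977 = 0.0668419
Denominator: 0.0132447 + 0.0108944 + 0.0208612 + 0.0668419 = 0.111842
P(Process II | x) ≈ 0.0974

0.0974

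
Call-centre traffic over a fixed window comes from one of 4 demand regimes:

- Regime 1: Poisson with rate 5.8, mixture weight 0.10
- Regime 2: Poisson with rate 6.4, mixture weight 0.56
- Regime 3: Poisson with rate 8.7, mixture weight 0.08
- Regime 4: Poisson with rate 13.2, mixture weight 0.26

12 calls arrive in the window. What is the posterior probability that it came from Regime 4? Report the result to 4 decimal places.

P(component k | x) = π_k·f_k(x) / marginal(x), where marginal(x) = Σ_j π_j·f_j(x).
Evaluate each component's likelihood at the observed value:
  L_1 = e^(−5.8)·5.8^12/12! = 0.0091599
  L_2 = e^(−6.4)·6.4^12/12! = 0.0163809
  L_3 = e^(−8.7)·8.7^12/12! = 0.0653931
  L_4 = e^(−13.2)·13.2^12/12! = 0.108109
Weight by the priors:
  π_1·L_1 = 0.10 × 0.0091599 = 0.00091599
  π_2·L_2 = 0.56 × 0.0163809 = 0.00917331
  π_3·L_3 = 0.08 × 0.0653931 = 0.00523145
  π_4·L_4 = 0.26 × 0.108109 = 0.0281084
Denominator: 0.00091599 + 0.00917331 + 0.00523145 + 0.0281084 = 0.0434292
So the posterior for Regime 4 is 0.0281084 / 0.0434292 ≈ 0.6472.

0.6472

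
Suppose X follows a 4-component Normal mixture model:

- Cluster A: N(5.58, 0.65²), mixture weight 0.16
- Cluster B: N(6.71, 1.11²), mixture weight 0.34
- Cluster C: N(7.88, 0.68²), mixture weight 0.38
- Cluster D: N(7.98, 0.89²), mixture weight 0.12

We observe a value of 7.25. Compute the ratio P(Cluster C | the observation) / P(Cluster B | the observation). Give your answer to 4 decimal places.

Only the two components matter; the odds are (w_i f_i(x)) / (w_j f_j(x)).
Component likelihoods at x = 7.25:
  L_A = 0.0226266
  L_B = 0.319297
  L_C = 0.381956
  L_D = 0.320207
0.145143 / 0.108561 ≈ 1.3370

1.3370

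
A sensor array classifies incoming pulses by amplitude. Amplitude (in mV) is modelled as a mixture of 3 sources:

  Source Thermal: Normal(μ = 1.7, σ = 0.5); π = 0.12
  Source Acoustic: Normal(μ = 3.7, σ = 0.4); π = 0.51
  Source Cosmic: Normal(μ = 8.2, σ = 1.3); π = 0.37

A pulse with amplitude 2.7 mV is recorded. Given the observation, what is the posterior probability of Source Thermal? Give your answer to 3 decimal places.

0.367

Apply Bayes' rule: the posterior for each component is proportional to its prior times its likelihood at x.
Normal densities:
  L_Thermal = 0.107982
  L_Acoustic = 0.0438208
  L_Cosmic = 3.98253e-05
Unnormalised posteriors:
  π_Thermal·L_Thermal = 0.12 × 0.107982 = 0.0129578
  π_Acoustic·L_Acoustic = 0.51 × 0.0438208 = 0.0223486
  π_Cosmic·L_Cosmic = 0.37 × 3.98253e-05 = 1.47354e-05
Sum: 0.0129578 + 0.0223486 + 1.47354e-05 = 0.0353212
P(Source Thermal | data) = 0.0129578 / 0.0353212 ≈ 0.367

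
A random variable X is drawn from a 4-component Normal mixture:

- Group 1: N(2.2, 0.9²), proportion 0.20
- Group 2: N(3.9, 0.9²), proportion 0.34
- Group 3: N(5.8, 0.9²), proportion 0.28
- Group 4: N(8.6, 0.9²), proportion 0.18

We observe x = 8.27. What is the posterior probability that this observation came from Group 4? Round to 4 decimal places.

Apply Bayes' rule: the posterior for each component is proportional to its prior times its likelihood at x.
Normal densities:
  p_1 = 5.87727e-11
  p_2 = 3.36599e-06
  p_3 = 0.0102594
  p_4 = 0.414451
Multiply by the mixture weights:
  π_1·p_1 = 0.20 × 5.87727e-11 = 1.17545e-11
  π_2·p_2 = 0.34 × 3.36599e-06 = 1.14444e-06
  π_3·p_3 = 0.28 × 0.0102594 = 0.00287262
  π_4·p_4 = 0.18 × 0.414451 = 0.0746012
Sum: 1.17545e-11 + 1.14444e-06 + 0.00287262 + 0.0746012 = 0.077475
P(Group 4 | data) ≈ 0.9629

0.9629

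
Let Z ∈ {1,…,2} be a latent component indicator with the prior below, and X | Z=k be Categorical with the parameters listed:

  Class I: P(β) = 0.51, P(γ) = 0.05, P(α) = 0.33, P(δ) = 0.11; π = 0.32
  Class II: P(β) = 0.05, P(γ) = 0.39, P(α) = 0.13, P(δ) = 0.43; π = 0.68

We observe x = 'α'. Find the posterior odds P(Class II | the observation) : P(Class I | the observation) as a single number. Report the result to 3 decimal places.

Posterior odds = (P(Z=i) f_i(x)) / (P(Z=j) f_j(x)); the normalising sum cancels.
Component likelihoods at x = 'α':
  p_I = P(α | comp) = 0.33
  p_II = P(α | comp) = 0.13
Odds = (0.68/0.32) × (0.13/0.33) = 2.125 × 0.393939 ≈ 0.837

0.837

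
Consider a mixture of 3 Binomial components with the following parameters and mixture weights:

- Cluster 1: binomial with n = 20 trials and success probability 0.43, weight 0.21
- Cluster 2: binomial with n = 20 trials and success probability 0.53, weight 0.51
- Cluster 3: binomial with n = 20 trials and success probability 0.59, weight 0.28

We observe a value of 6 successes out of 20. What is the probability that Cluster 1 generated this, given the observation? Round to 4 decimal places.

Posterior ∝ prior × likelihood, so P(k | x) ∝ w_k f_k(x); normalise over all components.
Component likelihoods at x = 6 successes out of 20:
  f_1 = 0.0936359
  f_2 = 0.02205
  f_3 = 0.00620112
Prior × likelihood for each component:
  w_1·f_1 = 0.21 × 0.0936359 = 0.0196635
  w_2·f_2 = 0.51 × 0.02205 = 0.0112455
  w_3·f_3 = 0.28 × 0.00620112 = 0.00173631
Normaliser: 0.0196635 + 0.0112455 + 0.00173631 = 0.0326454
So the posterior for Cluster 1 is 0.0196635 / 0.0326454 ≈ 0.6023.

0.6023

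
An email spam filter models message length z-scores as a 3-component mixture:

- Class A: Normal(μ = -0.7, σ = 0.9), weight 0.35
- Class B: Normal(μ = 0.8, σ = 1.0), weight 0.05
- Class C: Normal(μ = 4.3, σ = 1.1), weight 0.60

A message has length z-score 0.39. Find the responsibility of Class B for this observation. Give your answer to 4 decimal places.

Posterior ∝ prior × likelihood, so P(k | x) ∝ π_k f_k(x); normalise over all components.
Normal densities:
  p_A = 0.212891
  p_B = 0.366782
  p_C = 0.000654496
Prior × likelihood for each component:
  π_A·p_A = 0.35 × 0.212891 = 0.074512
  π_B·p_B = 0.05 × 0.366782 = 0.0183391
  π_C·p_C = 0.60 × 0.000654496 = 0.000392697
Marginal: 0.074512 + 0.0183391 + 0.000392697 = 0.0932438
P(Class B | 0.39) ≈ 0.1967

0.1967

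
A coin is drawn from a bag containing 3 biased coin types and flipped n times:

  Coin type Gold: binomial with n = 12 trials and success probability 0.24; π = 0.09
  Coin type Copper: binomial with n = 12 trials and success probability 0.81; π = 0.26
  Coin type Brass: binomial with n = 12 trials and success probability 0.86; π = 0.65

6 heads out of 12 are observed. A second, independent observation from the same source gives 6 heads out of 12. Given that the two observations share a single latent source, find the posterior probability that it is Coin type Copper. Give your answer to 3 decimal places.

0.264

Apply Bayes' rule: the posterior for each component is proportional to its prior times its likelihood at x.
Since both observations come from the same component, the likelihood for component k is f_k(x₁)·f_k(x₂).
  p_Gold = [0.0340268] × [0.0340268] = 0.00115782
  p_Copper = [0.0122773] × [0.0122773] = 0.000150733
  p_Brass = [0.00281469] × [0.00281469] = 7.92249e-06
Unnormalised posteriors:
  π_Gold·p_Gold = 0.09 × 0.00115782 = 0.000104204
  π_Copper·p_Copper = 0.26 × 0.000150733 = 3.91905e-05
  π_Brass·p_Brass = 0.65 × 7.92249e-06 = 5.14962e-06
Evidence: 0.000104204 + 3.91905e-05 + 5.14962e-06 = 0.000148544
Responsibility of Coin type Copper: 3.91905e-05 / 0.000148544 ≈ 0.264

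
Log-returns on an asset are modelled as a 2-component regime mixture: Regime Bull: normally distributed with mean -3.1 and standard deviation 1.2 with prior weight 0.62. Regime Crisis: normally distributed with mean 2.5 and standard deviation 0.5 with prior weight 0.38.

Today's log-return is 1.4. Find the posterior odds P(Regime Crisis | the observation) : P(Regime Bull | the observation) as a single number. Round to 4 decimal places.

147.9938

Since P(k|x) ∝ P(Z=k) f_k(x), the posterior odds are P(Z=i) f_i(x) / (P(Z=j) f_j(x)).
Evaluate each component's likelihood at the observed value:
  p_Bull = 0.00029383
  p_Crisis = 0.0709492
Odds = (0.38/0.62) × (0.0709492/0.00029383) = 0.612903 × 241.464 ≈ 147.9938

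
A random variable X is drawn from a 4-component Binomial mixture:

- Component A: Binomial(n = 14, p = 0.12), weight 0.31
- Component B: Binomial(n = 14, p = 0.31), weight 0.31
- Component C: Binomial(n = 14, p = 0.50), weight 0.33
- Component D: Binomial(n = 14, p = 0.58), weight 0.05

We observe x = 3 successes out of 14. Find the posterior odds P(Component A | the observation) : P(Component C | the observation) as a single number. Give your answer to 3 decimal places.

6.518

Only the two components matter; the odds are (π_i f_i(x)) / (π_j f_j(x)).
Binomial probabilities:
  L_A = C(14,3)·0.12^3·0.88^11 = 364·0.001728·0.245081 = 0.154154
  L_B = C(14,3)·0.31^3·0.69^11 = 364·0.029791·0.0168787 = 0.183032
  L_C = C(14,3)·0.50^3·0.50^11 = 364·0.125·0.000488281 = 0.0222168
  L_D = C(14,3)·0.58^3·0.42^11 = 364·0.195112·7.17368e-05 = 0.0050948
0.0477877 / 0.00733154 ≈ 6.518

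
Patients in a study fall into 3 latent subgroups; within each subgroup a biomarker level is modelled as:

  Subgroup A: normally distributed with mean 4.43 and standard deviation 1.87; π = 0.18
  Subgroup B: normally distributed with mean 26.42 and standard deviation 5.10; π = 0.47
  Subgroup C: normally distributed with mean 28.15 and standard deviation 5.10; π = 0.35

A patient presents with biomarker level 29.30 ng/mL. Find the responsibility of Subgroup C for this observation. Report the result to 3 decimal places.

Apply Bayes' rule: the posterior for each component is proportional to its prior times its likelihood at x.
Normal densities:
  L_A = (1/(1.87·√(2π)))·exp(−(29.30−4.43)²/(2·1.87²)) = 0.213338·exp(-88.43789) = 8.33646e-40
  L_B = (1/(5.10·√(2π)))·exp(−(29.30−26.42)²/(2·5.10²)) = 0.078224·exp(-0.15945) = 0.066695
  L_C = (1/(5.10·√(2π)))·exp(−(29.30−28.15)²/(2·5.10²)) = 0.078224·exp(-0.02542) = 0.0762604
Weight by the priors:
  P(Z=A)·L_A = 0.18 × 8.33646e-40 = 1.50056e-40
  P(Z=B)·L_B = 0.47 × 0.066695 = 0.0313466
  P(Z=C)·L_C = 0.35 × 0.0762604 = 0.0266911
Marginal: 1.50056e-40 + 0.0313466 + 0.0266911 = 0.0580378
So the posterior for Subgroup C is 0.0266911 / 0.0580378 ≈ 0.460.

0.460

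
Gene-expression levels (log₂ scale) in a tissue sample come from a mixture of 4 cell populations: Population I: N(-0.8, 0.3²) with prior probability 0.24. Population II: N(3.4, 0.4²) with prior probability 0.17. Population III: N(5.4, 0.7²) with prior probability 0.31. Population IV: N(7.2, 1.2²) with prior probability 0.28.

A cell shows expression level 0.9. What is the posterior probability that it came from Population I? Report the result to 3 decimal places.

0.259

By Bayes' theorem, P(k | x) = π_k f_k(x) / Σ_j π_j f_j(x).
Component likelihoods at x = 0.9:
  f_I = (1/(0.3·√(2π)))·exp(−(0.9−-0.8)²/(2·0.3²)) = 1.329808·exp(-16.05556) = 1.41563e-07
  f_II = (1/(0.4·√(2π)))·exp(−(0.9−3.4)²/(2·0.4²)) = 0.997356·exp(-19.53125) = 3.285e-09
  f_III = (1/(0.7·√(2π)))·exp(−(0.9−5.4)²/(2·0.7²)) = 0.569918·exp(-20.66327) = 6.0516e-10
  f_IV = (1/(1.2·√(2π)))·exp(−(0.9−7.2)²/(2·1.2²)) = 0.332452·exp(-13.78125) = 3.44039e-07
Unnormalised posteriors:
  π_I·f_I = 0.24 × 1.41563e-07 = 3.39751e-08
  π_II·f_II = 0.17 × 3.285e-09 = 5.58451e-10
  π_III·f_III = 0.31 × 6.0516e-10 = 1.87599e-10
  π_IV·f_IV = 0.28 × 3.44039e-07 = 9.6331e-08
Marginal: 3.39751e-08 + 5.58451e-10 + 1.87599e-10 + 9.6331e-08 = 1.31052e-07
P(Population I | x) ≈ 0.259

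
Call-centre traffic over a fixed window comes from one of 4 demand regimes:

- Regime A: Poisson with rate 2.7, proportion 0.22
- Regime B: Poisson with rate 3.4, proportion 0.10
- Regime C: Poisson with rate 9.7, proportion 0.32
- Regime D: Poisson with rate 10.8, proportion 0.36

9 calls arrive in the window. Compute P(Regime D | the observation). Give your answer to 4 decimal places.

P(component k | x) = π_k·f_k(x) / marginal(x), where marginal(x) = Σ_j π_j·f_j(x).
Component likelihoods at x = 9 calls:
  L_A = e^(−2.7)·2.7^9/9! = 0.00141226
  L_B = e^(−3.4)·3.4^9/9! = 0.00558401
  L_C = e^(−9.7)·9.7^9/9! = 0.128388
  L_D = e^(−10.8)·10.8^9/9! = 0.112375
Multiply by the mixture weights:
  π_A·L_A = 0.22 × 0.00141226 = 0.000310698
  π_B·L_B = 0.10 × 0.00558401 = 0.000558401
  π_C·L_C = 0.32 × 0.128388 = 0.0410843
  π_D·L_D = 0.36 × 0.112375 = 0.0404551
Sum: 0.000310698 + 0.000558401 + 0.0410843 + 0.0404551 = 0.0824085
P(Regime D | 9 calls) = 0.0404551 / 0.0824085 ≈ 0.4909

0.4909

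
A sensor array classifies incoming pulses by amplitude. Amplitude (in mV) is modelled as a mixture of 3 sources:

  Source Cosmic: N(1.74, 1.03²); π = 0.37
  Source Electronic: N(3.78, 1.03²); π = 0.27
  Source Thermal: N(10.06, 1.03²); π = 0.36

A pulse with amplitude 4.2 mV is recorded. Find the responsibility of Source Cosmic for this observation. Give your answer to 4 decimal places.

P(component k | x) = P(Z=k)·f_k(x) / marginal(x), where marginal(x) = Σ_j P(Z=j)·f_j(x).
Normal densities:
  L_Cosmic = 0.0223573
  L_Electronic = 0.356424
  L_Thermal = 3.62553e-08
Multiply by the mixture weights:
  P(Z=Cosmic)·L_Cosmic = 0.37 × 0.0223573 = 0.00827219
  P(Z=Electronic)·L_Electronic = 0.27 × 0.356424 = 0.0962345
  P(Z=Thermal)·L_Thermal = 0.36 × 3.62553e-08 = 1.30519e-08
Marginal: 0.00827219 + 0.0962345 + 1.30519e-08 = 0.104507
P(Source Cosmic | 4.2 mV) ≈ 0.0792

0.0792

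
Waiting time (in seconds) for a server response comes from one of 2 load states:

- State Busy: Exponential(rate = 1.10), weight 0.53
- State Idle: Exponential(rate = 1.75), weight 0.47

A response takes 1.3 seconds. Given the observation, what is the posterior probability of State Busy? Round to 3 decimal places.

0.623

Apply Bayes' rule: the posterior for each component is proportional to its prior times its likelihood at x.
Component likelihoods at x = 1.3 seconds:
  L_Busy = 1.10·e^(−1.10·1.3) = 1.10·e^(−1.4300) = 0.26324
  L_Idle = 1.75·e^(−1.75·1.3) = 1.75·e^(−2.2750) = 0.179895
Prior × likelihood for each component:
  π_Busy·L_Busy = 0.53 × 0.26324 = 0.139517
  π_Idle·L_Idle = 0.47 × 0.179895 = 0.0845505
Normaliser: 0.139517 + 0.0845505 = 0.224068
So the posterior for State Busy is 0.139517 / 0.224068 ≈ 0.623.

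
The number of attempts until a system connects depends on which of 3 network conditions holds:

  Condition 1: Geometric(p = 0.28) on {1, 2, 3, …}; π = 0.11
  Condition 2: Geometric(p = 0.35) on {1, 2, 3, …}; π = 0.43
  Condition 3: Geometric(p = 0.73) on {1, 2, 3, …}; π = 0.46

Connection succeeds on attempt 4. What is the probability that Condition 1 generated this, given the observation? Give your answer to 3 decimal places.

The responsibility of component k is π_k f_k(x) divided by Σ_j π_j f_j(x).
Geometric probabilities:
  p_1 = 0.28·(1−0.28)^3 = 0.28·0.373248 = 0.104509
  p_2 = 0.35·(1−0.35)^3 = 0.35·0.274625 = 0.0961188
  p_3 = 0.73·(1−0.73)^3 = 0.73·0.019683 = 0.0143686
Weight by the priors:
  π_1·p_1 = 0.11 × 0.104509 = 0.011496
  π_2·p_2 = 0.43 × 0.0961188 = 0.0413311
  π_3·p_3 = 0.46 × 0.0143686 = 0.00660955
Normaliser: 0.011496 + 0.0413311 + 0.00660955 = 0.0594367
P(Condition 1 | 4) = 0.011496 / 0.0594367 ≈ 0.193

0.193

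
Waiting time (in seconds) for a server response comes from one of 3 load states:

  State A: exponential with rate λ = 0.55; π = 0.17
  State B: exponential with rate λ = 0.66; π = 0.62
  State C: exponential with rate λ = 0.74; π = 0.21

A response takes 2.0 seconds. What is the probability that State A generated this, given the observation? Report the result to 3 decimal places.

Posterior ∝ prior × likelihood, so P(k | x) ∝ π_k f_k(x); normalise over all components.
Exponential densities:
  f_A = 0.55·e^(−0.55·2.0) = 0.55·e^(−1.1000) = 0.183079
  f_B = 0.66·e^(−0.66·2.0) = 0.66·e^(−1.3200) = 0.176309
  f_C = 0.74·e^(−0.74·2.0) = 0.74·e^(−1.4800) = 0.168452
Prior × likelihood for each component:
  π_A·f_A = 0.17 × 0.183079 = 0.0311234
  π_B·f_B = 0.62 × 0.176309 = 0.109312
  π_C·f_C = 0.21 × 0.168452 = 0.0353749
Denominator: 0.0311234 + 0.109312 + 0.0353749 = 0.17581
P(State A | the observation) ≈ 0.177

0.177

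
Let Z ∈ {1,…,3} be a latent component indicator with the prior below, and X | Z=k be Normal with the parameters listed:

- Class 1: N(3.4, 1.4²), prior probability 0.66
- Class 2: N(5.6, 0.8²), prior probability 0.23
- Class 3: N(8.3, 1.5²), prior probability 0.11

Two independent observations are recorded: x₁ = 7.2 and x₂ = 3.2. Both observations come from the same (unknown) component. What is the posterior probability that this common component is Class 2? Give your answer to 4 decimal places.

0.0598

Apply Bayes' rule: the posterior for each component is proportional to its prior times its likelihood at x.
Since both observations come from the same component, the likelihood for component k is f_k(x₁)·f_k(x₂).
  f_1 = [0.00716115] × [0.282066] = 0.00201992
  f_2 = [0.0674887] × [0.00553981] = 0.000373875
  f_3 = [0.203255] × [0.000821479] = 0.00016697
Multiply by the mixture weights:
  w_1·f_1 = 0.66 × 0.00201992 = 0.00133314
  w_2·f_2 = 0.23 × 0.000373875 = 8.59912e-05
  w_3·f_3 = 0.11 × 0.00016697 = 1.83667e-05
Denominator: 0.00133314 + 8.59912e-05 + 1.83667e-05 = 0.0014375
So the posterior for Class 2 is 8.59912e-05 / 0.0014375 ≈ 0.0598.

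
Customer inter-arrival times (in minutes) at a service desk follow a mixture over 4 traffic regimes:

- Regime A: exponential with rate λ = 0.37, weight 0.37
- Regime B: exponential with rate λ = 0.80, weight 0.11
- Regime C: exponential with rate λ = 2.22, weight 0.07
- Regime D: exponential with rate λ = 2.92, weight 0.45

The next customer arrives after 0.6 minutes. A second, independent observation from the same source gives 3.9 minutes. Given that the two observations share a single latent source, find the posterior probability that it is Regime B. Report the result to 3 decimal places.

0.167

The responsibility of component k is w_k f_k(x) divided by Σ_j w_j f_j(x).
Since both observations come from the same component, the likelihood for component k is f_k(x₁)·f_k(x₂).
  p_A = [0.37·e^(−0.37·0.6) = 0.37·e^(−0.2220) = 0.296339] × [0.0874007] = 0.0259002
  p_B = [0.80·e^(−0.80·0.6) = 0.80·e^(−0.4800) = 0.495027] × [0.0353257] = 0.0174872
  p_C = [2.22·e^(−2.22·0.6) = 2.22·e^(−1.3320) = 0.585966] × [0.000385684] = 0.000225998
  p_D = [2.92·e^(−2.92·0.6) = 2.92·e^(−1.7520) = 0.506406] × [3.30855e-05] = 1.67547e-05
Multiply by the mixture weights:
  w_A·p_A = 0.37 × 0.0259002 = 0.00958307
  w_B·p_B = 0.11 × 0.0174872 = 0.00192359
  w_C·p_C = 0.07 × 0.000225998 = 1.58198e-05
  w_D·p_D = 0.45 × 1.67547e-05 = 7.53961e-06
Evidence: 0.00958307 + 0.00192359 + 1.58198e-05 + 7.53961e-06 = 0.01153
So the posterior for Regime B is 0.00192359 / 0.01153 ≈ 0.167.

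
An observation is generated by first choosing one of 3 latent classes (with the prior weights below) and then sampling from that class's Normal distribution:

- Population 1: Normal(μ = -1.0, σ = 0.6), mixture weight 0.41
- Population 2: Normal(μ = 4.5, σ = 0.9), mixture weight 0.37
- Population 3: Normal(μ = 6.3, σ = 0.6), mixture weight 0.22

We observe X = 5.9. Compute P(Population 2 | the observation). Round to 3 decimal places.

Apply Bayes' rule: the posterior for each component is proportional to its prior times its likelihood at x.
Component likelihoods at x = 5.9:
  L_1 = 1.27361e-29
  L_2 = 0.132198
  L_3 = 0.532413
Multiply by the mixture weights:
  π_1·L_1 = 0.41 × 1.27361e-29 = 5.2218e-30
  π_2·L_2 = 0.37 × 0.132198 = 0.0489133
  π_3·L_3 = 0.22 × 0.532413 = 0.117131
Marginal: 5.2218e-30 + 0.0489133 + 0.117131 = 0.166044
P(Population 2 | x) = 0.0489133 / 0.166044 ≈ 0.295

0.295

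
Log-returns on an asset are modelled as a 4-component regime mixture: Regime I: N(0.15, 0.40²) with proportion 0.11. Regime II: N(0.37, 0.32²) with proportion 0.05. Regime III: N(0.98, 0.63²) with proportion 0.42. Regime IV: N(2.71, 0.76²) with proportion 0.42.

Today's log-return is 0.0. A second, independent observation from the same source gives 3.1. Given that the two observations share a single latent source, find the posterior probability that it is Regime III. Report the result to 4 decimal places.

0.4981

P(component k | x) = π_k·f_k(x) / marginal(x), where marginal(x) = Σ_j π_j·f_j(x).
Since both observations come from the same component, the likelihood for component k is f_k(x₁)·f_k(x₂).
  f_I = [(1/(0.40·√(2π)))·exp(−(0.0−0.15)²/(2·0.40²)) = 0.997356·exp(-0.07031) = 0.929638] × [1.54197e-12] = 1.43347e-12
  f_II = [(1/(0.32·√(2π)))·exp(−(0.0−0.37)²/(2·0.32²)) = 1.246695·exp(-0.66846) = 0.638929] × [1.95569e-16] = 1.24955e-16
  f_III = [(1/(0.63·√(2π)))·exp(−(0.0−0.98)²/(2·0.63²)) = 0.633242·exp(-1.20988) = 0.188854] × [0.00220113] = 0.000415694
  f_IV = [(1/(0.76·√(2π)))·exp(−(0.0−2.71)²/(2·0.76²)) = 0.524924·exp(-6.35743) = 0.000910125] × [0.460166] = 0.000418809
Unnormalised posteriors:
  π_I·f_I = 0.11 × 1.43347e-12 = 1.57682e-13
  π_II·f_II = 0.05 × 1.24955e-16 = 6.24774e-18
  π_III·f_III = 0.42 × 0.000415694 = 0.000174591
  π_IV·f_IV = 0.42 × 0.000418809 = 0.0001759
Denominator: 1.57682e-13 + 6.24774e-18 + 0.000174591 + 0.0001759 = 0.000350491
P(Regime III | x₁,x₂) ≈ 0.4981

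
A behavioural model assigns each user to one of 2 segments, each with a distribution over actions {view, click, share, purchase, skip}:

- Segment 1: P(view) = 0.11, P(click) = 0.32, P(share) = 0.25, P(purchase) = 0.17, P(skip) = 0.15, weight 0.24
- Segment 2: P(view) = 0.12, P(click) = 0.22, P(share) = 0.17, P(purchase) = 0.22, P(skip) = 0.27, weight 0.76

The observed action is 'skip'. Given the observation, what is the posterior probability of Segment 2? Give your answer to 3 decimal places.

The responsibility of component k is π_k f_k(x) divided by Σ_j π_j f_j(x).
Component likelihoods at x = 'skip':
  f_1 = 0.15
  f_2 = 0.27
Unnormalised posteriors:
  π_1·f_1 = 0.24 × 0.15 = 0.036
  π_2·f_2 = 0.76 × 0.27 = 0.2052
Normaliser: 0.036 + 0.2052 = 0.2412
Responsibility of Segment 2: 0.2052 / 0.2412 ≈ 0.851

0.851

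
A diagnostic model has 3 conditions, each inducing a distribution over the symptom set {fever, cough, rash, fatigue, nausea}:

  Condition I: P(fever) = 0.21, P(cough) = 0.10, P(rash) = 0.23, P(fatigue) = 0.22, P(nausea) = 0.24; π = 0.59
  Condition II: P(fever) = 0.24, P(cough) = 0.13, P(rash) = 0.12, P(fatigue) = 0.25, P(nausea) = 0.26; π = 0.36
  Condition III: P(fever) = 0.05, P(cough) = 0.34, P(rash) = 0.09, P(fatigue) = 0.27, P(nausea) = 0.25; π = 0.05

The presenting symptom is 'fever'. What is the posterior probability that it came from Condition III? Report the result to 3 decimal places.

The responsibility of component k is π_k f_k(x) divided by Σ_j π_j f_j(x).
Categorical probabilities:
  L_I = 0.21
  L_II = 0.24
  L_III = 0.05
Prior × likelihood for each component:
  π_I·L_I = 0.59 × 0.21 = 0.1239
  π_II·L_II = 0.36 × 0.24 = 0.0864
  π_III·L_III = 0.05 × 0.05 = 0.0025
Normaliser: 0.1239 + 0.0864 + 0.0025 = 0.2128
So the posterior for Condition III is 0.0025 / 0.2128 ≈ 0.012.

0.012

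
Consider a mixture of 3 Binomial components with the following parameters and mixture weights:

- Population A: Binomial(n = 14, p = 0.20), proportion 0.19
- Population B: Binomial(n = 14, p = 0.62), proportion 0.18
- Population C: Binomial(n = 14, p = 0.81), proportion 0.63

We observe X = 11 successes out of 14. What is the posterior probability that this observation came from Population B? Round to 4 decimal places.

P(component k | x) = P(Z=k)·f_k(x) / marginal(x), where marginal(x) = Σ_j P(Z=j)·f_j(x).
Binomial probabilities:
  p_A = 3.81682e-06
  p_B = 0.103935
  p_C = 0.245865
Weight by the priors:
  P(Z=A)·p_A = 0.19 × 3.81682e-06 = 7.25195e-07
  P(Z=B)·p_B = 0.18 × 0.103935 = 0.0187083
  P(Z=C)·p_C = 0.63 × 0.245865 = 0.154895
Sum: 7.25195e-07 + 0.0187083 + 0.154895 = 0.173604
So the posterior for Population B is 0.0187083 / 0.173604 ≈ 0.1078.

0.1078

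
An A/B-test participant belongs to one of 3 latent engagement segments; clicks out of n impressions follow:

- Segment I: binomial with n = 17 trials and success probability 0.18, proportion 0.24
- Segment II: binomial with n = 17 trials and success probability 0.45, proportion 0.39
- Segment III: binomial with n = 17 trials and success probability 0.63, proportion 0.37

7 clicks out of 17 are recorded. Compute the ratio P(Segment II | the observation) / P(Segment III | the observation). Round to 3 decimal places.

Only the two components matter; the odds are (P(Z=i) f_i(x)) / (P(Z=j) f_j(x)).
Binomial probabilities:
  p_I = C(17,7)·0.18^7·0.82^10 = 19448·6.1222e-06·0.137448 = 0.0163652
  p_II = C(17,7)·0.45^7·0.55^10 = 19448·0.00373669·0.00253295 = 0.184073
  p_III = C(17,7)·0.63^7·0.37^10 = 19448·0.0393898·4.80858e-05 = 0.0368363
Odds = (0.39/0.37) × (0.184073/0.0368363) = 1.05405 × 4.99705 ≈ 5.267

5.267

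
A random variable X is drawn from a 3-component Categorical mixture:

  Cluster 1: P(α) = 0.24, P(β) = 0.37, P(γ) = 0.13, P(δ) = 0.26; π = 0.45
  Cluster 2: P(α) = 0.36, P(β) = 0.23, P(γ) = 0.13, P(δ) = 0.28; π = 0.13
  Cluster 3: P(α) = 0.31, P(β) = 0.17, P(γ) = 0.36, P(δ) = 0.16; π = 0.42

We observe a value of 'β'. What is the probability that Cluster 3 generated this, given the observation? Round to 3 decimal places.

0.267

By Bayes' theorem, P(k | x) = π_k f_k(x) / Σ_j π_j f_j(x).
Component likelihoods at x = 'β':
  p_1 = 0.37
  p_2 = 0.23
  p_3 = 0.17
Unnormalised posteriors:
  π_1·p_1 = 0.45 × 0.37 = 0.1665
  π_2·p_2 = 0.13 × 0.23 = 0.0299
  π_3·p_3 = 0.42 × 0.17 = 0.0714
Evidence: 0.1665 + 0.0299 + 0.0714 = 0.2678
P(Cluster 3 | the observation) = 0.0714 / 0.2678 ≈ 0.267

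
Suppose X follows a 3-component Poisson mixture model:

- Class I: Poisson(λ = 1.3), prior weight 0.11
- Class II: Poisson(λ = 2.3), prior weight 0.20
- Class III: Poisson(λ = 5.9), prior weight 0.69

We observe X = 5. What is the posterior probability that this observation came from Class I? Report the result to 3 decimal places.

0.007

By Bayes' theorem, P(k | x) = P(Z=k) f_k(x) / Σ_j P(Z=j) f_j(x).
Poisson probabilities:
  f_I = e^(−1.3)·1.3^5/5! = 0.00843243
  f_II = e^(−2.3)·2.3^5/5! = 0.053775
  f_III = e^(−5.9)·5.9^5/5! = 0.163208
Multiply by the mixture weights:
  P(Z=I)·f_I = 0.11 × 0.00843243 = 0.000927567
  P(Z=II)·f_II = 0.20 × 0.053775 = 0.010755
  P(Z=III)·f_III = 0.69 × 0.163208 = 0.112614
Sum: 0.000927567 + 0.010755 + 0.112614 = 0.124296
Responsibility of Class I: 0.000927567 / 0.124296 ≈ 0.007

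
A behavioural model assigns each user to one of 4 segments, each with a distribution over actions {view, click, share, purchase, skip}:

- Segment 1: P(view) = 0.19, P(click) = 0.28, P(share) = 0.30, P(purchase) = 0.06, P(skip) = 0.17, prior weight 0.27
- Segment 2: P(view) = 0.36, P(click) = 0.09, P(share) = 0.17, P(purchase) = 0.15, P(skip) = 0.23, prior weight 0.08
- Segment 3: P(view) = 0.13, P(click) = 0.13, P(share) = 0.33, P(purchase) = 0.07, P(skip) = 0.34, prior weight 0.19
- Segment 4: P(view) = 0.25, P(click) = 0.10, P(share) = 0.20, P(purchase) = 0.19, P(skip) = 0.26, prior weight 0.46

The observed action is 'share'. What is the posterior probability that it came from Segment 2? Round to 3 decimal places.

0.055

The responsibility of component k is π_k f_k(x) divided by Σ_j π_j f_j(x).
Evaluate each component's likelihood at the observed value:
  f_1 = P(share | comp) = 0.30
  f_2 = P(share | comp) = 0.17
  f_3 = P(share | comp) = 0.33
  f_4 = P(share | comp) = 0.20
Prior × likelihood for each component:
  π_1·f_1 = 0.27 × 0.3 = 0.081
  π_2·f_2 = 0.08 × 0.17 = 0.0136
  π_3·f_3 = 0.19 × 0.33 = 0.0627
  π_4·f_4 = 0.46 × 0.2 = 0.092
Marginal: 0.081 + 0.0136 + 0.0627 + 0.092 = 0.2493
P(Segment 2 | 'share') ≈ 0.055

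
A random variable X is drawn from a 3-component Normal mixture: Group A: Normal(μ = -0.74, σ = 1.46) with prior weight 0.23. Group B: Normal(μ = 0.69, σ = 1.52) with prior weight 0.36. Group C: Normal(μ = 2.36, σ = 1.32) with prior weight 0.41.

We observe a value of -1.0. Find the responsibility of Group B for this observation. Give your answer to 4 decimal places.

P(component k | x) = w_k·f_k(x) / marginal(x), where marginal(x) = Σ_j w_j·f_j(x).
Component likelihoods at x = -1.0:
  f_A = 0.26895
  f_B = 0.141459
  f_C = 0.0118404
Prior × likelihood for each component:
  w_A·f_A = 0.23 × 0.26895 = 0.0618584
  w_B·f_B = 0.36 × 0.141459 = 0.0509252
  w_C·f_C = 0.41 × 0.0118404 = 0.00485456
Sum: 0.0618584 + 0.0509252 + 0.00485456 = 0.117638
P(Group B | data) ≈ 0.4329

0.4329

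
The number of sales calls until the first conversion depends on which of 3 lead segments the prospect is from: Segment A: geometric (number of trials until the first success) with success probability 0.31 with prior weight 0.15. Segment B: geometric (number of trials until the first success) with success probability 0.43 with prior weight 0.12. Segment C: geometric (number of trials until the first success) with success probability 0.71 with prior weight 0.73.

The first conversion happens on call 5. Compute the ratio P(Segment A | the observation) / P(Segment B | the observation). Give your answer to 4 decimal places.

Only the two components matter; the odds are (π_i f_i(x)) / (π_j f_j(x)).
Evaluate each component's likelihood at the observed value:
  f_A = 0.31·(1−0.31)^4 = 0.31·0.226671 = 0.0702681
  f_B = 0.43·(1−0.43)^4 = 0.43·0.10556 = 0.0453908
  f_C = 0.71·(1−0.71)^4 = 0.71·0.00707281 = 0.0050217
Odds = (0.15/0.12) × (0.0702681/0.0453908) = 1.25 × 1.54807 ≈ 1.9351

1.9351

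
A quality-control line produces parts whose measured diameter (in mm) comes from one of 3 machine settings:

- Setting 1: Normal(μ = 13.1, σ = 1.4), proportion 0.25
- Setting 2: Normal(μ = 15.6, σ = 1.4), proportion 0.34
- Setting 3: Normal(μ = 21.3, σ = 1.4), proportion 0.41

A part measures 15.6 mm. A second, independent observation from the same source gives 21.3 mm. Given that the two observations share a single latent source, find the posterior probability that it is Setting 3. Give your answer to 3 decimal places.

0.547

Apply Bayes' rule: the posterior for each component is proportional to its prior times its likelihood at x.
Since both observations come from the same component, the likelihood for component k is f_k(x₁)·f_k(x₂).
  p_1 = [(1/(1.4·√(2π)))·exp(−(15.6−13.1)²/(2·1.4²)) = 0.284959·exp(-1.59439) = 0.057856] × [1.01228e-08] = 5.85667e-10
  p_2 = [(1/(1.4·√(2π)))·exp(−(15.6−15.6)²/(2·1.4²)) = 0.284959·exp(-0.00000) = 0.284959] × [7.1653e-05] = 2.04181e-05
  p_3 = [(1/(1.4·√(2π)))·exp(−(15.6−21.3)²/(2·1.4²)) = 0.284959·exp(-8.28827) = 7.1653e-05] × [0.284959] = 2.04181e-05
Weight by the priors:
  π_1·p_1 = 0.25 × 5.85667e-10 = 1.46417e-10
  π_2·p_2 = 0.34 × 2.04181e-05 = 6.94217e-06
  π_3·p_3 = 0.41 × 2.04181e-05 = 8.37144e-06
Sum: 1.46417e-10 + 6.94217e-06 + 8.37144e-06 = 1.53138e-05
P(Setting 3 | data) ≈ 0.547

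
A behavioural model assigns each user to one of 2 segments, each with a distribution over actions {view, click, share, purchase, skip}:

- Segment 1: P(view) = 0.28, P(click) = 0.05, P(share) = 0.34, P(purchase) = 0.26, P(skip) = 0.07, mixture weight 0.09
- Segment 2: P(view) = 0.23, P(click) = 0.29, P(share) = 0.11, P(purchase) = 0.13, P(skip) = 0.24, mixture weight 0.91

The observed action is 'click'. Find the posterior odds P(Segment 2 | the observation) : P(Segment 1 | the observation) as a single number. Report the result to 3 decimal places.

58.644

The posterior odds equal the prior odds times the likelihood ratio: (π_i/π_j)·(f_i(x)/f_j(x)).
Categorical probabilities:
  p_1 = 0.05
  p_2 = 0.29
Posterior odds = (π_2·p_2) / (π_1·p_1) = (0.91·0.29) / (0.09·0.05) = 0.2639 / 0.0045 ≈ 58.644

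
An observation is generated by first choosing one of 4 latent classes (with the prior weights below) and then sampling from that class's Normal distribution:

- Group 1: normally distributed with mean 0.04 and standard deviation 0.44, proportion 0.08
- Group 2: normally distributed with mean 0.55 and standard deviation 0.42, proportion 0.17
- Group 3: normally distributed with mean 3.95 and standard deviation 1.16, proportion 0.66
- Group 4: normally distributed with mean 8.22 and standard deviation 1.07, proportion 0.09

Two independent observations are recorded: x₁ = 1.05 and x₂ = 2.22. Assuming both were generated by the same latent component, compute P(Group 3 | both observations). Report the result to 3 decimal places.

The responsibility of component k is P(Z=k) f_k(x) divided by Σ_j P(Z=j) f_j(x).
Since both observations come from the same component, the likelihood for component k is f_k(x₁)·f_k(x₂).
  L_1 = [0.0650555] × [4.23673e-06] = 2.75623e-07
  L_2 = [0.467641] × [0.000350383] = 0.000163853
  L_3 = [0.0151106] × [0.113102] = 0.00170904
  L_4 = [6.62319e-11] × [5.54106e-08] = 3.66995e-18
Weight by the priors:
  P(Z=1)·L_1 = 0.08 × 2.75623e-07 = 2.20498e-08
  P(Z=2)·L_2 = 0.17 × 0.000163853 = 2.78551e-05
  P(Z=3)·L_3 = 0.66 × 0.00170904 = 0.00112797
  P(Z=4)·L_4 = 0.09 × 3.66995e-18 = 3.30296e-19
Denominator: 2.20498e-08 + 2.78551e-05 + 0.00112797 + 3.30296e-19 = 0.00115584
P(Group 3 | x₁,x₂) ≈ 0.976

0.976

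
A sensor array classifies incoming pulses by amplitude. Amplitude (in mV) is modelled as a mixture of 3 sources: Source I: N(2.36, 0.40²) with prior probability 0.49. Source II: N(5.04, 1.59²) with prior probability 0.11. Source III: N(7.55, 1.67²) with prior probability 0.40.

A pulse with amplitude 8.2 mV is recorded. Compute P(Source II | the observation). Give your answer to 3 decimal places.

Apply Bayes' rule: the posterior for each component is proportional to its prior times its likelihood at x.
Evaluate each component's likelihood at the observed value:
  p_I = 5.14925e-47
  p_II = 0.0348189
  p_III = 0.221461
Unnormalised posteriors:
  P(Z=I)·p_I = 0.49 × 5.14925e-47 = 2.52313e-47
  P(Z=II)·p_II = 0.11 × 0.0348189 = 0.00383008
  P(Z=III)·p_III = 0.40 × 0.221461 = 0.0885844
Denominator: 2.52313e-47 + 0.00383008 + 0.0885844 = 0.0924145
Responsibility of Source II: 0.00383008 / 0.0924145 ≈ 0.041

0.041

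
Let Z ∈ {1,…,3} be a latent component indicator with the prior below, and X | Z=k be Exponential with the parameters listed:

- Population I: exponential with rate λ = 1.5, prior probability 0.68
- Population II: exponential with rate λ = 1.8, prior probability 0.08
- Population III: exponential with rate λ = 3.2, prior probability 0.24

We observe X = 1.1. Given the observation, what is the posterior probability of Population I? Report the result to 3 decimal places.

0.821

By Bayes' theorem, P(k | x) = π_k f_k(x) / Σ_j π_j f_j(x).
Component likelihoods at x = 1.1:
  f_I = 1.5·e^(−1.5·1.1) = 1.5·e^(−1.6500) = 0.288075
  f_II = 1.8·e^(−1.8·1.1) = 1.8·e^(−1.9800) = 0.248525
  f_III = 3.2·e^(−3.2·1.1) = 3.2·e^(−3.5200) = 0.0947182
Unnormalised posteriors:
  π_I·f_I = 0.68 × 0.288075 = 0.195891
  π_II·f_II = 0.08 × 0.248525 = 0.019882
  π_III·f_III = 0.24 × 0.0947182 = 0.0227324
Sum: 0.195891 + 0.019882 + 0.0227324 = 0.238505
P(Population I | data) = 0.195891 / 0.238505 ≈ 0.821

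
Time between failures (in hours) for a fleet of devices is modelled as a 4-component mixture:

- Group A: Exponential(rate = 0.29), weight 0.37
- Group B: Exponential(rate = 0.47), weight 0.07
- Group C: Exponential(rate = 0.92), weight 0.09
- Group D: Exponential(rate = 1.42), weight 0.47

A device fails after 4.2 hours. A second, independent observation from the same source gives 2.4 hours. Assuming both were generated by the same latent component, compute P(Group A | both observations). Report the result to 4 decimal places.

The responsibility of component k is π_k f_k(x) divided by Σ_j π_j f_j(x).
Since both observations come from the same component, the likelihood for component k is f_k(x₁)·f_k(x₂).
  L_A = [0.29·e^(−0.29·4.2) = 0.29·e^(−1.2180) = 0.0857882] × [0.144587] = 0.0124038
  L_B = [0.47·e^(−0.47·4.2) = 0.47·e^(−1.9740) = 0.0652831] × [0.15213] = 0.00993149
  L_C = [0.92·e^(−0.92·4.2) = 0.92·e^(−3.8640) = 0.0193052] × [0.101127] = 0.00195227
  L_D = [1.42·e^(−1.42·4.2) = 1.42·e^(−5.9640) = 0.00364885] × [0.0470124] = 0.000171541
Prior × likelihood for each component:
  π_A·L_A = 0.37 × 0.0124038 = 0.00458942
  π_B·L_B = 0.07 × 0.00993149 = 0.000695204
  π_C·L_C = 0.09 × 0.00195227 = 0.000175704
  π_D·L_D = 0.47 × 0.000171541 = 8.06244e-05
Sum: 0.00458942 + 0.000695204 + 0.000175704 + 8.06244e-05 = 0.00554096
P(Group A | x₁, x₂) ≈ 0.8283

0.8283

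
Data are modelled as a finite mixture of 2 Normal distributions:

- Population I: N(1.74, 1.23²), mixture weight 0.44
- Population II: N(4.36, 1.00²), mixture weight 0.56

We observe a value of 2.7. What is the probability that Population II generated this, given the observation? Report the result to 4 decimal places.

P(component k | x) = π_k·f_k(x) / marginal(x), where marginal(x) = Σ_j π_j·f_j(x).
Component likelihoods at x = 2.7:
  L_I = (1/(1.23·√(2π)))·exp(−(2.7−1.74)²/(2·1.23²)) = 0.324343·exp(-0.30458) = 0.239181
  L_II = (1/(1.00·√(2π)))·exp(−(2.7−4.36)²/(2·1.00²)) = 0.398942·exp(-1.37780) = 0.100586
Unnormalised posteriors:
  π_I·L_I = 0.44 × 0.239181 = 0.10524
  π_II·L_II = 0.56 × 0.100586 = 0.0563284
Evidence: 0.10524 + 0.0563284 = 0.161568
Responsibility of Population II: 0.0563284 / 0.161568 ≈ 0.3486

0.3486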